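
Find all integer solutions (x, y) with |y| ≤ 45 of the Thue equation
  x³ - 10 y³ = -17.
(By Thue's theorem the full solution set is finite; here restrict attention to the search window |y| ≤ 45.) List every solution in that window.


The equation is x³ - 10y³ = -17. For fixed y, x³ = 10·y³ − 17, so a solution requires the RHS to be a perfect cube.
Strategy: iterate y from -45 to 45, compute RHS = 10·y³ − 17, and check whether it is a (positive or negative) perfect cube.
Check small values of y:
  y = 0: RHS = -17 is not a perfect cube.
  y = 1: RHS = -7 is not a perfect cube.
  y = -1: RHS = -27 = (-3)³ ⇒ x = -3 works.
  y = 2: RHS = 63 is not a perfect cube.
  y = -2: RHS = -97 is not a perfect cube.
  y = 3: RHS = 253 is not a perfect cube.
  y = -3: RHS = -287 is not a perfect cube.
Continuing the search up to |y| = 45 finds no further solutions beyond those listed.
Collected solutions: (-3, -1).

Solutions (with |y| ≤ 45): (-3, -1).


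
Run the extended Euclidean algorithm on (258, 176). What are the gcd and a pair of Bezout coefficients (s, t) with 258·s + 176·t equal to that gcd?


Euclidean algorithm on (258, 176) — divide until remainder is 0:
  258 = 1 · 176 + 82
  176 = 2 · 82 + 12
  82 = 6 · 12 + 10
  12 = 1 · 10 + 2
  10 = 5 · 2 + 0
gcd(258, 176) = 2.
Track Bezout coefficients alongside the remainders: start with r₀ = 258 = a·1 + b·0 (s = 1, t = 0) and r₁ = 176 = a·0 + b·1 (s = 0, t = 1); each new remainder r_{k+1} = r_{k-1} − q_k·r_k inherits s_{k+1} = s_{k-1} − q_k·s_k, t_{k+1} = t_{k-1} − q_k·t_k, so r_k = a·s_k + b·t_k at every step:
  q = 1: r = 82, s = 1 − 1·0 = 1, t = 0 − 1·1 = -1  (check: 258·1 + 176·(-1) = 82)
  q = 2: r = 12, s = 0 − 2·1 = -2, t = 1 − 2·(-1) = 3  (check: 258·(-2) + 176·3 = 12)
  q = 6: r = 10, s = 1 − 6·(-2) = 13, t = -1 − 6·3 = -19  (check: 258·13 + 176·(-19) = 10)
  q = 1: r = 2, s = -2 − 1·13 = -15, t = 3 − 1·(-19) = 22  (check: 258·(-15) + 176·22 = 2)
The row with r = 2 (the gcd) gives the Bezout coefficients s = -15, t = 22.
Result: 258 · (-15) + 176 · (22) = 2.

gcd(258, 176) = 2; s = -15, t = 22 (check: 258·(-15) + 176·22 = 2).


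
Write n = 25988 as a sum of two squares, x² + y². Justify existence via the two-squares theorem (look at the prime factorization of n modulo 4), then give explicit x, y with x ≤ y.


Step 1: Factor n = 25988 = 2^2 · 73 · 89.
Step 2: Check the mod-4 condition on each prime factor: 2 = 2 (special); 73 ≡ 1 (mod 4), exponent 1; 89 ≡ 1 (mod 4), exponent 1.
All primes ≡ 3 (mod 4) appear to even exponent (or don't appear), so by the two-squares theorem n IS expressible as a sum of two squares.
Step 3: Build a representation. Group n = k² · m with k = 2 and m = 73 · 89 = 6497 (a product of primes ≡ 1 (mod 4)); a representation of m scales to one of n via (k·x)² + (k·y)² = k²(x² + y²). Each prime p ≡ 1 (mod 4) is itself a sum of two squares; find a² by testing p − a² for a perfect square:
  73: 73 − 1² = 72, 73 − 2² = 69, 73 − 3² = 64 = 8² ⇒ 73 = 3² + 8².
  89: 89 − 1² = 88, 89 − 2² = 85, 89 − 3² = 80, 89 − 4² = 73, 89 − 5² = 64 = 8² ⇒ 89 = 5² + 8².
  Combine using the Brahmagupta–Fibonacci identity (a² + b²)(c² + d²) = (ac − bd)² + (ad + bc)² = (ac + bd)² + (ad − bc)²:
  73 · 89 = 6497: from (3² + 8²)(5² + 8²), take (3·5 − 8·8, 3·8 + 8·5) = (15 − 64, 24 + 40) = (-49, 64); dropping signs (only squares matter) gives (49, 64); check 49² + 64² = 2401 + 4096 = 6497 ✓.
  Scale by k = 2: (2·49, 2·64) = (98, 128).
Step 4: Order so x ≤ y and verify: 98² + 128² = 9604 + 16384 = 25988 = n. ✓

n = 25988 = 98² + 128² (one valid representation with x ≤ y).


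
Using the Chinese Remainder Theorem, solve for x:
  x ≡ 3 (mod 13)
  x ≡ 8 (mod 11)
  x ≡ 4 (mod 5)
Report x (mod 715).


Moduli 13, 11, 5 are pairwise coprime; by CRT there is a unique solution modulo M = 13 · 11 · 5 = 715.
Solve pairwise, accumulating the modulus:
  Start with x ≡ 3 (mod 13).
  Combine with x ≡ 8 (mod 11): since gcd(13, 11) = 1, we get a unique residue mod 143.
    Write x = 3 + 13·t and substitute into x ≡ 8 (mod 11): 13·t ≡ 8 − 3 = 5 (mod 11).
    Reduce coefficients mod 11: 2·t ≡ 5 (mod 11).
    The inverse of 2 mod 11 is 6 (since 2·6 = 12 = 1·11 + 1), so t ≡ 6·5 = 30 ≡ 8 (mod 11).
    Then x = 3 + 13·8 = 107, valid modulo lcm(13, 11) = 143: x ≡ 107 (mod 143).
  Combine with x ≡ 4 (mod 5): since gcd(143, 5) = 1, we get a unique residue mod 715.
    Write x = 107 + 143·t and substitute into x ≡ 4 (mod 5): 143·t ≡ 4 − 107 = -103 (mod 5).
    Reduce coefficients mod 5: 3·t ≡ 2 (mod 5).
    The inverse of 3 mod 5 is 2 (since 3·2 = 6 = 1·5 + 1), so t ≡ 2·2 = 4 ≡ 4 (mod 5).
    Then x = 107 + 143·4 = 679, valid modulo lcm(143, 5) = 715: x ≡ 679 (mod 715).
Verify: 679 mod 13 = 3 ✓, 679 mod 11 = 8 ✓, 679 mod 5 = 4 ✓.

x ≡ 679 (mod 715).


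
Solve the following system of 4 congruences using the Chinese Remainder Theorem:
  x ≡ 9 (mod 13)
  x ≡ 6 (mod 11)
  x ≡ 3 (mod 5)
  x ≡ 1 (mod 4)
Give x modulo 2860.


Product of moduli M = 13 · 11 · 5 · 4 = 2860.
Merge one congruence at a time:
  Start: x ≡ 9 (mod 13).
  Combine with x ≡ 6 (mod 11); new modulus lcm = 143.
    Write x = 9 + 13·t and substitute into x ≡ 6 (mod 11): 13·t ≡ 6 − 9 = -3 (mod 11).
    Reduce coefficients mod 11: 2·t ≡ 8 (mod 11).
    The inverse of 2 mod 11 is 6 (since 2·6 = 12 = 1·11 + 1), so t ≡ 6·8 = 48 ≡ 4 (mod 11).
    Then x = 9 + 13·4 = 61, valid modulo lcm(13, 11) = 143: x ≡ 61 (mod 143).
  Combine with x ≡ 3 (mod 5); new modulus lcm = 715.
    Write x = 61 + 143·t and substitute into x ≡ 3 (mod 5): 143·t ≡ 3 − 61 = -58 (mod 5).
    Reduce coefficients mod 5: 3·t ≡ 2 (mod 5).
    The inverse of 3 mod 5 is 2 (since 3·2 = 6 = 1·5 + 1), so t ≡ 2·2 = 4 ≡ 4 (mod 5).
    Then x = 61 + 143·4 = 633, valid modulo lcm(143, 5) = 715: x ≡ 633 (mod 715).
  Combine with x ≡ 1 (mod 4); new modulus lcm = 2860.
    Write x = 633 + 715·t and substitute into x ≡ 1 (mod 4): 715·t ≡ 1 − 633 = -632 (mod 4).
    Reduce coefficients mod 4: 3·t ≡ 0 (mod 4).
    The inverse of 3 mod 4 is 3 (since 3·3 = 9 = 2·4 + 1), so t ≡ 3·0 = 0 ≡ 0 (mod 4).
    Then x = 633 + 715·0 = 633, valid modulo lcm(715, 4) = 2860: x ≡ 633 (mod 2860).
Verify against each original: 633 mod 13 = 9, 633 mod 11 = 6, 633 mod 5 = 3, 633 mod 4 = 1.

x ≡ 633 (mod 2860).


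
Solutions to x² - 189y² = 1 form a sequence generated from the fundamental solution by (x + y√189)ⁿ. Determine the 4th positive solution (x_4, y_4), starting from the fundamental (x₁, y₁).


Step 1: Find the fundamental solution (x₁, y₁) of x² - 189y² = 1.
  Expand √189 as a continued fraction. a₀ = ⌊√189⌋ = 13; iterate m_{k+1} = d_k·a_k − m_k, d_{k+1} = (189 − m_{k+1}²)/d_k, a_{k+1} = ⌊(a₀ + m_{k+1})/d_{k+1}⌋ (starting m₀ = 0, d₀ = 1), with convergents p_k = a_k·p_{k-1} + p_{k-2}, q_k = a_k·q_{k-1} + q_{k-2} (p₋₁ = 1, q₋₁ = 0):
  k = 0: a₀ = 13; p₀/q₀ = 13/1; p₀² − 189·q₀² = 169 − 189 = -20.
  k = 1: m = 13, d = 20, a = ⌊(13 + 13)/20⌋ = 1; p/q = (1·13 + 1)/(1·1 + 0) = 14/1; p² − 189·q² = 196 − 189 = 7.
  k = 2: m = 7, d = 7, a = ⌊(13 + 7)/7⌋ = 2; p/q = (2·14 + 13)/(2·1 + 1) = 41/3; p² − 189·q² = 1681 − 1701 = -20.
  k = 3: m = 7, d = 20, a = ⌊(13 + 7)/20⌋ = 1; p/q = (1·41 + 14)/(1·3 + 1) = 55/4; p² − 189·q² = 3025 − 3024 = 1.
  The first convergent with p² − 189·q² = 1 gives the fundamental solution (x₁, y₁) = (55, 4).
Step 2: Apply the recurrence (x_{n+1}, y_{n+1}) = (x₁x_n + 189y₁y_n, x₁y_n + y₁x_n) repeatedly.
  From (x_1, y_1) = (55, 4): x_2 = 55·55 + 189·4·4 = 6049; y_2 = 55·4 + 4·55 = 440.
  From (x_2, y_2) = (6049, 440): x_3 = 55·6049 + 189·4·440 = 665335; y_3 = 55·440 + 4·6049 = 48396.
  From (x_3, y_3) = (665335, 48396): x_4 = 55·665335 + 189·4·48396 = 73180801; y_4 = 55·48396 + 4·665335 = 5323120.
Step 3: Verify x_4² - 189·y_4² = 5355429635001601 - 5355429635001600 = 1 (should be 1). ✓

(x_1, y_1) = (55, 4); (x_4, y_4) = (73180801, 5323120).


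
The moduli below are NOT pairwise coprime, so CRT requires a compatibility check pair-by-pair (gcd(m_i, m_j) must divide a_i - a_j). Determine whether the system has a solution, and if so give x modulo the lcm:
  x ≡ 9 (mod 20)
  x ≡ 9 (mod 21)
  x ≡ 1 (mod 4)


Moduli 20, 21, 4 are not pairwise coprime, so CRT works modulo lcm(m_i) when all pairwise compatibility conditions hold.
Pairwise compatibility: gcd(m_i, m_j) must divide a_i - a_j for every pair.
Merge one congruence at a time:
  Start: x ≡ 9 (mod 20).
  Combine with x ≡ 9 (mod 21): gcd(20, 21) = 1; 9 - 9 = 0, which IS divisible by 1, so compatible.
    Write x = 9 + 20·t and substitute into x ≡ 9 (mod 21): 20·t ≡ 9 − 9 = 0 (mod 21).
    The inverse of 20 mod 21 is 20 (since 20·20 = 400 = 19·21 + 1), so t ≡ 20·0 = 0 ≡ 0 (mod 21).
    Then x = 9 + 20·0 = 9, valid modulo lcm(20, 21) = 420: x ≡ 9 (mod 420).
  Combine with x ≡ 1 (mod 4): gcd(420, 4) = 4; 1 - 9 = -8, which IS divisible by 4, so compatible.
    Write x = 9 + 420·t and substitute into x ≡ 1 (mod 4): 420·t ≡ 1 − 9 = -8 (mod 4).
    Divide the congruence (and modulus) by g = 4: 105·t ≡ -2 (mod 1).
    Modulo 1 every t works; take t = 0.
    Then x = 9 + 420·0 = 9, valid modulo lcm(420, 4) = 420: x ≡ 9 (mod 420).
Verify: 9 mod 20 = 9, 9 mod 21 = 9, 9 mod 4 = 1.

x ≡ 9 (mod 420).


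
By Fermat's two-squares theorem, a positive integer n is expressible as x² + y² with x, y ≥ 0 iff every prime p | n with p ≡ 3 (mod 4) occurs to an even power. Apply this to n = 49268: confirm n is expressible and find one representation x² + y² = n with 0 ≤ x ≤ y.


Step 1: Factor n = 49268 = 2^2 · 109 · 113.
Step 2: Check the mod-4 condition on each prime factor: 2 = 2 (special); 109 ≡ 1 (mod 4), exponent 1; 113 ≡ 1 (mod 4), exponent 1.
All primes ≡ 3 (mod 4) appear to even exponent (or don't appear), so by the two-squares theorem n IS expressible as a sum of two squares.
Step 3: Build a representation. Group n = k² · m with k = 2 and m = 109 · 113 = 12317 (a product of primes ≡ 1 (mod 4)); a representation of m scales to one of n via (k·x)² + (k·y)² = k²(x² + y²). Each prime p ≡ 1 (mod 4) is itself a sum of two squares; find a² by testing p − a² for a perfect square:
  109: 109 − 1² = 108, 109 − 2² = 105, 109 − 3² = 100 = 10² ⇒ 109 = 3² + 10².
  113: 113 − 1² = 112, 113 − 2² = 109, 113 − 3² = 104, 113 − 4² = 97, 113 − 5² = 88, 113 − 6² = 77, 113 − 7² = 64 = 8² ⇒ 113 = 7² + 8².
  Combine using the Brahmagupta–Fibonacci identity (a² + b²)(c² + d²) = (ac − bd)² + (ad + bc)² = (ac + bd)² + (ad − bc)²:
  109 · 113 = 12317: from (3² + 10²)(7² + 8²), take (3·7 − 10·8, 3·8 + 10·7) = (21 − 80, 24 + 70) = (-59, 94); dropping signs (only squares matter) gives (59, 94); check 59² + 94² = 3481 + 8836 = 12317 ✓.
  Scale by k = 2: (2·59, 2·94) = (118, 188).
Step 4: Order so x ≤ y and verify: 118² + 188² = 13924 + 35344 = 49268 = n. ✓

n = 49268 = 118² + 188² (one valid representation with x ≤ y).


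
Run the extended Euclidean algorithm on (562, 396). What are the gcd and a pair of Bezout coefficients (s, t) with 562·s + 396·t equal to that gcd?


Euclidean algorithm on (562, 396) — divide until remainder is 0:
  562 = 1 · 396 + 166
  396 = 2 · 166 + 64
  166 = 2 · 64 + 38
  64 = 1 · 38 + 26
  38 = 1 · 26 + 12
  26 = 2 · 12 + 2
  12 = 6 · 2 + 0
gcd(562, 396) = 2.
Track Bezout coefficients alongside the remainders: start with r₀ = 562 = a·1 + b·0 (s = 1, t = 0) and r₁ = 396 = a·0 + b·1 (s = 0, t = 1); each new remainder r_{k+1} = r_{k-1} − q_k·r_k inherits s_{k+1} = s_{k-1} − q_k·s_k, t_{k+1} = t_{k-1} − q_k·t_k, so r_k = a·s_k + b·t_k at every step:
  q = 1: r = 166, s = 1 − 1·0 = 1, t = 0 − 1·1 = -1  (check: 562·1 + 396·(-1) = 166)
  q = 2: r = 64, s = 0 − 2·1 = -2, t = 1 − 2·(-1) = 3  (check: 562·(-2) + 396·3 = 64)
  q = 2: r = 38, s = 1 − 2·(-2) = 5, t = -1 − 2·3 = -7  (check: 562·5 + 396·(-7) = 38)
  q = 1: r = 26, s = -2 − 1·5 = -7, t = 3 − 1·(-7) = 10  (check: 562·(-7) + 396·10 = 26)
  q = 1: r = 12, s = 5 − 1·(-7) = 12, t = -7 − 1·10 = -17  (check: 562·12 + 396·(-17) = 12)
  q = 2: r = 2, s = -7 − 2·12 = -31, t = 10 − 2·(-17) = 44  (check: 562·(-31) + 396·44 = 2)
The row with r = 2 (the gcd) gives the Bezout coefficients s = -31, t = 44.
Result: 562 · (-31) + 396 · (44) = 2.

gcd(562, 396) = 2; s = -31, t = 44 (check: 562·(-31) + 396·44 = 2).


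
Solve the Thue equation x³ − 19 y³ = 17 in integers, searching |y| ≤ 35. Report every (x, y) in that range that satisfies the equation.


The equation is x³ - 19y³ = 17. For fixed y, x³ = 19·y³ + 17, so a solution requires the RHS to be a perfect cube.
Strategy: iterate y from -35 to 35, compute RHS = 19·y³ + 17, and check whether it is a (positive or negative) perfect cube.
Check small values of y:
  y = 0: RHS = 17 is not a perfect cube.
  y = 1: RHS = 36 is not a perfect cube.
  y = -1: RHS = -2 is not a perfect cube.
  y = 2: RHS = 169 is not a perfect cube.
  y = -2: RHS = -135 is not a perfect cube.
  y = 3: RHS = 530 is not a perfect cube.
  y = -3: RHS = -496 is not a perfect cube.
Continuing the search up to |y| = 35 finds no solutions either.
No (x, y) in the scanned range satisfies the equation.

No integer solutions with |y| ≤ 35.


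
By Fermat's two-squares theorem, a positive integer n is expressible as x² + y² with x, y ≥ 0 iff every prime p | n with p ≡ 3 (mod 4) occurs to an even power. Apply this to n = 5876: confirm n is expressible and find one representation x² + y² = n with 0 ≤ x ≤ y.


Step 1: Factor n = 5876 = 2^2 · 13 · 113.
Step 2: Check the mod-4 condition on each prime factor: 2 = 2 (special); 13 ≡ 1 (mod 4), exponent 1; 113 ≡ 1 (mod 4), exponent 1.
All primes ≡ 3 (mod 4) appear to even exponent (or don't appear), so by the two-squares theorem n IS expressible as a sum of two squares.
Step 3: Build a representation. Group n = k² · m with k = 2 and m = 13 · 113 = 1469 (a product of primes ≡ 1 (mod 4)); a representation of m scales to one of n via (k·x)² + (k·y)² = k²(x² + y²). Each prime p ≡ 1 (mod 4) is itself a sum of two squares; find a² by testing p − a² for a perfect square:
  13: 13 − 1² = 12, 13 − 2² = 9 = 3² ⇒ 13 = 2² + 3².
  113: 113 − 1² = 112, 113 − 2² = 109, 113 − 3² = 104, 113 − 4² = 97, 113 − 5² = 88, 113 − 6² = 77, 113 − 7² = 64 = 8² ⇒ 113 = 7² + 8².
  Combine using the Brahmagupta–Fibonacci identity (a² + b²)(c² + d²) = (ac − bd)² + (ad + bc)² = (ac + bd)² + (ad − bc)²:
  13 · 113 = 1469: from (2² + 3²)(7² + 8²), take (2·7 − 3·8, 2·8 + 3·7) = (14 − 24, 16 + 21) = (-10, 37); dropping signs (only squares matter) gives (10, 37); check 10² + 37² = 100 + 1369 = 1469 ✓.
  Scale by k = 2: (2·10, 2·37) = (20, 74).
Step 4: Order so x ≤ y and verify: 20² + 74² = 400 + 5476 = 5876 = n. ✓

n = 5876 = 20² + 74² (one valid representation with x ≤ y).


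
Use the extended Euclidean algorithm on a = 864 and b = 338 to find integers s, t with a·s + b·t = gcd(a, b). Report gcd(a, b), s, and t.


Euclidean algorithm on (864, 338) — divide until remainder is 0:
  864 = 2 · 338 + 188
  338 = 1 · 188 + 150
  188 = 1 · 150 + 38
  150 = 3 · 38 + 36
  38 = 1 · 36 + 2
  36 = 18 · 2 + 0
gcd(864, 338) = 2.
Track Bezout coefficients alongside the remainders: start with r₀ = 864 = a·1 + b·0 (s = 1, t = 0) and r₁ = 338 = a·0 + b·1 (s = 0, t = 1); each new remainder r_{k+1} = r_{k-1} − q_k·r_k inherits s_{k+1} = s_{k-1} − q_k·s_k, t_{k+1} = t_{k-1} − q_k·t_k, so r_k = a·s_k + b·t_k at every step:
  q = 2: r = 188, s = 1 − 2·0 = 1, t = 0 − 2·1 = -2  (check: 864·1 + 338·(-2) = 188)
  q = 1: r = 150, s = 0 − 1·1 = -1, t = 1 − 1·(-2) = 3  (check: 864·(-1) + 338·3 = 150)
  q = 1: r = 38, s = 1 − 1·(-1) = 2, t = -2 − 1·3 = -5  (check: 864·2 + 338·(-5) = 38)
  q = 3: r = 36, s = -1 − 3·2 = -7, t = 3 − 3·(-5) = 18  (check: 864·(-7) + 338·18 = 36)
  q = 1: r = 2, s = 2 − 1·(-7) = 9, t = -5 − 1·18 = -23  (check: 864·9 + 338·(-23) = 2)
The row with r = 2 (the gcd) gives the Bezout coefficients s = 9, t = -23.
Result: 864 · (9) + 338 · (-23) = 2.

gcd(864, 338) = 2; s = 9, t = -23 (check: 864·9 + 338·(-23) = 2).


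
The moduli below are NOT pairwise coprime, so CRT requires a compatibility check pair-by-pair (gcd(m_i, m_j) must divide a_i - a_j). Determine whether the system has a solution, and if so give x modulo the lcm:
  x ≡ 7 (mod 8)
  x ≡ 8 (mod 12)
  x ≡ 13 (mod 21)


Moduli 8, 12, 21 are not pairwise coprime, so CRT works modulo lcm(m_i) when all pairwise compatibility conditions hold.
Pairwise compatibility: gcd(m_i, m_j) must divide a_i - a_j for every pair.
Merge one congruence at a time:
  Start: x ≡ 7 (mod 8).
  Combine with x ≡ 8 (mod 12): gcd(8, 12) = 4, and 8 - 7 = 1 is NOT divisible by 4.
    ⇒ system is inconsistent (no integer solution).

No solution (the system is inconsistent).


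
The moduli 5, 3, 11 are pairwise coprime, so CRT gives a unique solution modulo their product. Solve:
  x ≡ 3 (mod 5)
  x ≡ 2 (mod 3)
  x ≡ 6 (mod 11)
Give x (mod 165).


Moduli 5, 3, 11 are pairwise coprime; by CRT there is a unique solution modulo M = 5 · 3 · 11 = 165.
Solve pairwise, accumulating the modulus:
  Start with x ≡ 3 (mod 5).
  Combine with x ≡ 2 (mod 3): since gcd(5, 3) = 1, we get a unique residue mod 15.
    Write x = 3 + 5·t and substitute into x ≡ 2 (mod 3): 5·t ≡ 2 − 3 = -1 (mod 3).
    Reduce coefficients mod 3: 2·t ≡ 2 (mod 3).
    The inverse of 2 mod 3 is 2 (since 2·2 = 4 = 1·3 + 1), so t ≡ 2·2 = 4 ≡ 1 (mod 3).
    Then x = 3 + 5·1 = 8, valid modulo lcm(5, 3) = 15: x ≡ 8 (mod 15).
  Combine with x ≡ 6 (mod 11): since gcd(15, 11) = 1, we get a unique residue mod 165.
    Write x = 8 + 15·t and substitute into x ≡ 6 (mod 11): 15·t ≡ 6 − 8 = -2 (mod 11).
    Reduce coefficients mod 11: 4·t ≡ 9 (mod 11).
    The inverse of 4 mod 11 is 3 (since 4·3 = 12 = 1·11 + 1), so t ≡ 3·9 = 27 ≡ 5 (mod 11).
    Then x = 8 + 15·5 = 83, valid modulo lcm(15, 11) = 165: x ≡ 83 (mod 165).
Verify: 83 mod 5 = 3 ✓, 83 mod 3 = 2 ✓, 83 mod 11 = 6 ✓.

x ≡ 83 (mod 165).


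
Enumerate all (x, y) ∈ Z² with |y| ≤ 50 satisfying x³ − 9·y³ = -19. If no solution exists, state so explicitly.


The equation is x³ - 9y³ = -19. For fixed y, x³ = 9·y³ − 19, so a solution requires the RHS to be a perfect cube.
Strategy: iterate y from -50 to 50, compute RHS = 9·y³ − 19, and check whether it is a (positive or negative) perfect cube.
Check small values of y:
  y = 0: RHS = -19 is not a perfect cube.
  y = 1: RHS = -10 is not a perfect cube.
  y = -1: RHS = -28 is not a perfect cube.
  y = 2: RHS = 53 is not a perfect cube.
  y = -2: RHS = -91 is not a perfect cube.
  y = 3: RHS = 224 is not a perfect cube.
  y = -3: RHS = -262 is not a perfect cube.
Continuing the search up to |y| = 50 finds no solutions either.
No (x, y) in the scanned range satisfies the equation.

No integer solutions with |y| ≤ 50.


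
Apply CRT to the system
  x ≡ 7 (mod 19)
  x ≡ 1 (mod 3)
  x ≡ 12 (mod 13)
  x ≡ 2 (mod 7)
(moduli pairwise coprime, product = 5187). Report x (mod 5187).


Product of moduli M = 19 · 3 · 13 · 7 = 5187.
Merge one congruence at a time:
  Start: x ≡ 7 (mod 19).
  Combine with x ≡ 1 (mod 3); new modulus lcm = 57.
    Write x = 7 + 19·t and substitute into x ≡ 1 (mod 3): 19·t ≡ 1 − 7 = -6 (mod 3).
    Reduce coefficients mod 3: 1·t ≡ 0 (mod 3).
    So t ≡ 0 (mod 3).
    Then x = 7 + 19·0 = 7, valid modulo lcm(19, 3) = 57: x ≡ 7 (mod 57).
  Combine with x ≡ 12 (mod 13); new modulus lcm = 741.
    Write x = 7 + 57·t and substitute into x ≡ 12 (mod 13): 57·t ≡ 12 − 7 = 5 (mod 13).
    Reduce coefficients mod 13: 5·t ≡ 5 (mod 13).
    The inverse of 5 mod 13 is 8 (since 5·8 = 40 = 3·13 + 1), so t ≡ 8·5 = 40 ≡ 1 (mod 13).
    Then x = 7 + 57·1 = 64, valid modulo lcm(57, 13) = 741: x ≡ 64 (mod 741).
  Combine with x ≡ 2 (mod 7); new modulus lcm = 5187.
    Write x = 64 + 741·t and substitute into x ≡ 2 (mod 7): 741·t ≡ 2 − 64 = -62 (mod 7).
    Reduce coefficients mod 7: 6·t ≡ 1 (mod 7).
    The inverse of 6 mod 7 is 6 (since 6·6 = 36 = 5·7 + 1), so t ≡ 6·1 = 6 ≡ 6 (mod 7).
    Then x = 64 + 741·6 = 4510, valid modulo lcm(741, 7) = 5187: x ≡ 4510 (mod 5187).
Verify against each original: 4510 mod 19 = 7, 4510 mod 3 = 1, 4510 mod 13 = 12, 4510 mod 7 = 2.

x ≡ 4510 (mod 5187).


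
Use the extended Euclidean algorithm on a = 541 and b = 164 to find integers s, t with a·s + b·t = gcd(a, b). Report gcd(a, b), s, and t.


Euclidean algorithm on (541, 164) — divide until remainder is 0:
  541 = 3 · 164 + 49
  164 = 3 · 49 + 17
  49 = 2 · 17 + 15
  17 = 1 · 15 + 2
  15 = 7 · 2 + 1
  2 = 2 · 1 + 0
gcd(541, 164) = 1.
Track Bezout coefficients alongside the remainders: start with r₀ = 541 = a·1 + b·0 (s = 1, t = 0) and r₁ = 164 = a·0 + b·1 (s = 0, t = 1); each new remainder r_{k+1} = r_{k-1} − q_k·r_k inherits s_{k+1} = s_{k-1} − q_k·s_k, t_{k+1} = t_{k-1} − q_k·t_k, so r_k = a·s_k + b·t_k at every step:
  q = 3: r = 49, s = 1 − 3·0 = 1, t = 0 − 3·1 = -3  (check: 541·1 + 164·(-3) = 49)
  q = 3: r = 17, s = 0 − 3·1 = -3, t = 1 − 3·(-3) = 10  (check: 541·(-3) + 164·10 = 17)
  q = 2: r = 15, s = 1 − 2·(-3) = 7, t = -3 − 2·10 = -23  (check: 541·7 + 164·(-23) = 15)
  q = 1: r = 2, s = -3 − 1·7 = -10, t = 10 − 1·(-23) = 33  (check: 541·(-10) + 164·33 = 2)
  q = 7: r = 1, s = 7 − 7·(-10) = 77, t = -23 − 7·33 = -254  (check: 541·77 + 164·(-254) = 1)
The row with r = 1 (the gcd) gives the Bezout coefficients s = 77, t = -254.
Result: 541 · (77) + 164 · (-254) = 1.

gcd(541, 164) = 1; s = 77, t = -254 (check: 541·77 + 164·(-254) = 1).


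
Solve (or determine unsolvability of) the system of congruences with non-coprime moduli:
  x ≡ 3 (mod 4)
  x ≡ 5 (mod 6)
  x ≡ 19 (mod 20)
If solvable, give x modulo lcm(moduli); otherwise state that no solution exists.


Moduli 4, 6, 20 are not pairwise coprime, so CRT works modulo lcm(m_i) when all pairwise compatibility conditions hold.
Pairwise compatibility: gcd(m_i, m_j) must divide a_i - a_j for every pair.
Merge one congruence at a time:
  Start: x ≡ 3 (mod 4).
  Combine with x ≡ 5 (mod 6): gcd(4, 6) = 2; 5 - 3 = 2, which IS divisible by 2, so compatible.
    Write x = 3 + 4·t and substitute into x ≡ 5 (mod 6): 4·t ≡ 5 − 3 = 2 (mod 6).
    Divide the congruence (and modulus) by g = 2: 2·t ≡ 1 (mod 3).
    The inverse of 2 mod 3 is 2 (since 2·2 = 4 = 1·3 + 1), so t ≡ 2·1 = 2 ≡ 2 (mod 3).
    Then x = 3 + 4·2 = 11, valid modulo lcm(4, 6) = 12: x ≡ 11 (mod 12).
  Combine with x ≡ 19 (mod 20): gcd(12, 20) = 4; 19 - 11 = 8, which IS divisible by 4, so compatible.
    Write x = 11 + 12·t and substitute into x ≡ 19 (mod 20): 12·t ≡ 19 − 11 = 8 (mod 20).
    Divide the congruence (and modulus) by g = 4: 3·t ≡ 2 (mod 5).
    The inverse of 3 mod 5 is 2 (since 3·2 = 6 = 1·5 + 1), so t ≡ 2·2 = 4 ≡ 4 (mod 5).
    Then x = 11 + 12·4 = 59, valid modulo lcm(12, 20) = 60: x ≡ 59 (mod 60).
Verify: 59 mod 4 = 3, 59 mod 6 = 5, 59 mod 20 = 19.

x ≡ 59 (mod 60).


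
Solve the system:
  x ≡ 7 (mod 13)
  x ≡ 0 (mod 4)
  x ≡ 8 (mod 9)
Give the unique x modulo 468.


Moduli 13, 4, 9 are pairwise coprime; by CRT there is a unique solution modulo M = 13 · 4 · 9 = 468.
Solve pairwise, accumulating the modulus:
  Start with x ≡ 7 (mod 13).
  Combine with x ≡ 0 (mod 4): since gcd(13, 4) = 1, we get a unique residue mod 52.
    Write x = 7 + 13·t and substitute into x ≡ 0 (mod 4): 13·t ≡ 0 − 7 = -7 (mod 4).
    Reduce coefficients mod 4: 1·t ≡ 1 (mod 4).
    So t ≡ 1 (mod 4).
    Then x = 7 + 13·1 = 20, valid modulo lcm(13, 4) = 52: x ≡ 20 (mod 52).
  Combine with x ≡ 8 (mod 9): since gcd(52, 9) = 1, we get a unique residue mod 468.
    Write x = 20 + 52·t and substitute into x ≡ 8 (mod 9): 52·t ≡ 8 − 20 = -12 (mod 9).
    Reduce coefficients mod 9: 7·t ≡ 6 (mod 9).
    The inverse of 7 mod 9 is 4 (since 7·4 = 28 = 3·9 + 1), so t ≡ 4·6 = 24 ≡ 6 (mod 9).
    Then x = 20 + 52·6 = 332, valid modulo lcm(52, 9) = 468: x ≡ 332 (mod 468).
Verify: 332 mod 13 = 7 ✓, 332 mod 4 = 0 ✓, 332 mod 9 = 8 ✓.

x ≡ 332 (mod 468).


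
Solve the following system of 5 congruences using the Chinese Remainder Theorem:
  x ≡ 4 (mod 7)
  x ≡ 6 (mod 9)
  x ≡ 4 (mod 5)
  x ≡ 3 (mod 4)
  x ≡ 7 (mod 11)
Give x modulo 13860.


Product of moduli M = 7 · 9 · 5 · 4 · 11 = 13860.
Merge one congruence at a time:
  Start: x ≡ 4 (mod 7).
  Combine with x ≡ 6 (mod 9); new modulus lcm = 63.
    Write x = 4 + 7·t and substitute into x ≡ 6 (mod 9): 7·t ≡ 6 − 4 = 2 (mod 9).
    The inverse of 7 mod 9 is 4 (since 7·4 = 28 = 3·9 + 1), so t ≡ 4·2 = 8 ≡ 8 (mod 9).
    Then x = 4 + 7·8 = 60, valid modulo lcm(7, 9) = 63: x ≡ 60 (mod 63).
  Combine with x ≡ 4 (mod 5); new modulus lcm = 315.
    Write x = 60 + 63·t and substitute into x ≡ 4 (mod 5): 63·t ≡ 4 − 60 = -56 (mod 5).
    Reduce coefficients mod 5: 3·t ≡ 4 (mod 5).
    The inverse of 3 mod 5 is 2 (since 3·2 = 6 = 1·5 + 1), so t ≡ 2·4 = 8 ≡ 3 (mod 5).
    Then x = 60 + 63·3 = 249, valid modulo lcm(63, 5) = 315: x ≡ 249 (mod 315).
  Combine with x ≡ 3 (mod 4); new modulus lcm = 1260.
    Write x = 249 + 315·t and substitute into x ≡ 3 (mod 4): 315·t ≡ 3 − 249 = -246 (mod 4).
    Reduce coefficients mod 4: 3·t ≡ 2 (mod 4).
    The inverse of 3 mod 4 is 3 (since 3·3 = 9 = 2·4 + 1), so t ≡ 3·2 = 6 ≡ 2 (mod 4).
    Then x = 249 + 315·2 = 879, valid modulo lcm(315, 4) = 1260: x ≡ 879 (mod 1260).
  Combine with x ≡ 7 (mod 11); new modulus lcm = 13860.
    Write x = 879 + 1260·t and substitute into x ≡ 7 (mod 11): 1260·t ≡ 7 − 879 = -872 (mod 11).
    Reduce coefficients mod 11: 6·t ≡ 8 (mod 11).
    The inverse of 6 mod 11 is 2 (since 6·2 = 12 = 1·11 + 1), so t ≡ 2·8 = 16 ≡ 5 (mod 11).
    Then x = 879 + 1260·5 = 7179, valid modulo lcm(1260, 11) = 13860: x ≡ 7179 (mod 13860).
Verify against each original: 7179 mod 7 = 4, 7179 mod 9 = 6, 7179 mod 5 = 4, 7179 mod 4 = 3, 7179 mod 11 = 7.

x ≡ 7179 (mod 13860).


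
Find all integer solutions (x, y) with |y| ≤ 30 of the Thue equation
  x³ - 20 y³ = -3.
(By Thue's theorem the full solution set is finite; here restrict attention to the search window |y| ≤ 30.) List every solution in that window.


The equation is x³ - 20y³ = -3. For fixed y, x³ = 20·y³ − 3, so a solution requires the RHS to be a perfect cube.
Strategy: iterate y from -30 to 30, compute RHS = 20·y³ − 3, and check whether it is a (positive or negative) perfect cube.
Check small values of y:
  y = 0: RHS = -3 is not a perfect cube.
  y = 1: RHS = 17 is not a perfect cube.
  y = -1: RHS = -23 is not a perfect cube.
  y = 2: RHS = 157 is not a perfect cube.
  y = -2: RHS = -163 is not a perfect cube.
  y = 3: RHS = 537 is not a perfect cube.
  y = -3: RHS = -543 is not a perfect cube.
Continuing the search up to |y| = 30 finds no solutions either.
No (x, y) in the scanned range satisfies the equation.

No integer solutions with |y| ≤ 30.


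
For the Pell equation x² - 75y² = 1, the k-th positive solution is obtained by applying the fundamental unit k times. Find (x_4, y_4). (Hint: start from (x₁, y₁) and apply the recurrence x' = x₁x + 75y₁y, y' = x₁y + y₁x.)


Step 1: Find the fundamental solution (x₁, y₁) of x² - 75y² = 1.
  Expand √75 as a continued fraction. a₀ = ⌊√75⌋ = 8; iterate m_{k+1} = d_k·a_k − m_k, d_{k+1} = (75 − m_{k+1}²)/d_k, a_{k+1} = ⌊(a₀ + m_{k+1})/d_{k+1}⌋ (starting m₀ = 0, d₀ = 1), with convergents p_k = a_k·p_{k-1} + p_{k-2}, q_k = a_k·q_{k-1} + q_{k-2} (p₋₁ = 1, q₋₁ = 0):
  k = 0: a₀ = 8; p₀/q₀ = 8/1; p₀² − 75·q₀² = 64 − 75 = -11.
  k = 1: m = 8, d = 11, a = ⌊(8 + 8)/11⌋ = 1; p/q = (1·8 + 1)/(1·1 + 0) = 9/1; p² − 75·q² = 81 − 75 = 6.
  k = 2: m = 3, d = 6, a = ⌊(8 + 3)/6⌋ = 1; p/q = (1·9 + 8)/(1·1 + 1) = 17/2; p² − 75·q² = 289 − 300 = -11.
  k = 3: m = 3, d = 11, a = ⌊(8 + 3)/11⌋ = 1; p/q = (1·17 + 9)/(1·2 + 1) = 26/3; p² − 75·q² = 676 − 675 = 1.
  The first convergent with p² − 75·q² = 1 gives the fundamental solution (x₁, y₁) = (26, 3).
Step 2: Apply the recurrence (x_{n+1}, y_{n+1}) = (x₁x_n + 75y₁y_n, x₁y_n + y₁x_n) repeatedly.
  From (x_1, y_1) = (26, 3): x_2 = 26·26 + 75·3·3 = 1351; y_2 = 26·3 + 3·26 = 156.
  From (x_2, y_2) = (1351, 156): x_3 = 26·1351 + 75·3·156 = 70226; y_3 = 26·156 + 3·1351 = 8109.
  From (x_3, y_3) = (70226, 8109): x_4 = 26·70226 + 75·3·8109 = 3650401; y_4 = 26·8109 + 3·70226 = 421512.
Step 3: Verify x_4² - 75·y_4² = 13325427460801 - 13325427460800 = 1 (should be 1). ✓

(x_1, y_1) = (26, 3); (x_4, y_4) = (3650401, 421512).


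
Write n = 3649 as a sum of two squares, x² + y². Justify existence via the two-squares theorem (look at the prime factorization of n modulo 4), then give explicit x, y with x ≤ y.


Step 1: Factor n = 3649 = 41 · 89.
Step 2: Check the mod-4 condition on each prime factor: 41 ≡ 1 (mod 4), exponent 1; 89 ≡ 1 (mod 4), exponent 1.
All primes ≡ 3 (mod 4) appear to even exponent (or don't appear), so by the two-squares theorem n IS expressible as a sum of two squares.
Step 3: Build a representation. Here n = 41 · 89 is a product of primes ≡ 1 (mod 4). Each prime p ≡ 1 (mod 4) is itself a sum of two squares; find a² by testing p − a² for a perfect square:
  41: 41 − 1² = 40, 41 − 2² = 37, 41 − 3² = 32, 41 − 4² = 25 = 5² ⇒ 41 = 4² + 5².
  89: 89 − 1² = 88, 89 − 2² = 85, 89 − 3² = 80, 89 − 4² = 73, 89 − 5² = 64 = 8² ⇒ 89 = 5² + 8².
  Combine using the Brahmagupta–Fibonacci identity (a² + b²)(c² + d²) = (ac − bd)² + (ad + bc)² = (ac + bd)² + (ad − bc)²:
  41 · 89 = 3649: from (4² + 5²)(5² + 8²), take (4·5 − 5·8, 4·8 + 5·5) = (20 − 40, 32 + 25) = (-20, 57); dropping signs (only squares matter) gives (20, 57); check 20² + 57² = 400 + 3249 = 3649 ✓.
Step 4: Order so x ≤ y and verify: 20² + 57² = 400 + 3249 = 3649 = n. ✓

n = 3649 = 20² + 57² (one valid representation with x ≤ y).


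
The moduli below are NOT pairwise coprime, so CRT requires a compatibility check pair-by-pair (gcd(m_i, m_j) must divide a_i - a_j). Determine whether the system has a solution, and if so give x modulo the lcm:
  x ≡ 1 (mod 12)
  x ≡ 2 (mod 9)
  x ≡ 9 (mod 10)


Moduli 12, 9, 10 are not pairwise coprime, so CRT works modulo lcm(m_i) when all pairwise compatibility conditions hold.
Pairwise compatibility: gcd(m_i, m_j) must divide a_i - a_j for every pair.
Merge one congruence at a time:
  Start: x ≡ 1 (mod 12).
  Combine with x ≡ 2 (mod 9): gcd(12, 9) = 3, and 2 - 1 = 1 is NOT divisible by 3.
    ⇒ system is inconsistent (no integer solution).

No solution (the system is inconsistent).


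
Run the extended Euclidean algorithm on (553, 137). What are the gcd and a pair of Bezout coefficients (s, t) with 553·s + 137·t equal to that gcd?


Euclidean algorithm on (553, 137) — divide until remainder is 0:
  553 = 4 · 137 + 5
  137 = 27 · 5 + 2
  5 = 2 · 2 + 1
  2 = 2 · 1 + 0
gcd(553, 137) = 1.
Track Bezout coefficients alongside the remainders: start with r₀ = 553 = a·1 + b·0 (s = 1, t = 0) and r₁ = 137 = a·0 + b·1 (s = 0, t = 1); each new remainder r_{k+1} = r_{k-1} − q_k·r_k inherits s_{k+1} = s_{k-1} − q_k·s_k, t_{k+1} = t_{k-1} − q_k·t_k, so r_k = a·s_k + b·t_k at every step:
  q = 4: r = 5, s = 1 − 4·0 = 1, t = 0 − 4·1 = -4  (check: 553·1 + 137·(-4) = 5)
  q = 27: r = 2, s = 0 − 27·1 = -27, t = 1 − 27·(-4) = 109  (check: 553·(-27) + 137·109 = 2)
  q = 2: r = 1, s = 1 − 2·(-27) = 55, t = -4 − 2·109 = -222  (check: 553·55 + 137·(-222) = 1)
The row with r = 1 (the gcd) gives the Bezout coefficients s = 55, t = -222.
Result: 553 · (55) + 137 · (-222) = 1.

gcd(553, 137) = 1; s = 55, t = -222 (check: 553·55 + 137·(-222) = 1).


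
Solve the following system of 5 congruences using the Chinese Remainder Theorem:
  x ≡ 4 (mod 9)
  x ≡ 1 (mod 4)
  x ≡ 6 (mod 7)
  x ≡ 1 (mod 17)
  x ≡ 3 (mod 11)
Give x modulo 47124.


Product of moduli M = 9 · 4 · 7 · 17 · 11 = 47124.
Merge one congruence at a time:
  Start: x ≡ 4 (mod 9).
  Combine with x ≡ 1 (mod 4); new modulus lcm = 36.
    Write x = 4 + 9·t and substitute into x ≡ 1 (mod 4): 9·t ≡ 1 − 4 = -3 (mod 4).
    Reduce coefficients mod 4: 1·t ≡ 1 (mod 4).
    So t ≡ 1 (mod 4).
    Then x = 4 + 9·1 = 13, valid modulo lcm(9, 4) = 36: x ≡ 13 (mod 36).
  Combine with x ≡ 6 (mod 7); new modulus lcm = 252.
    Write x = 13 + 36·t and substitute into x ≡ 6 (mod 7): 36·t ≡ 6 − 13 = -7 (mod 7).
    Reduce coefficients mod 7: 1·t ≡ 0 (mod 7).
    So t ≡ 0 (mod 7).
    Then x = 13 + 36·0 = 13, valid modulo lcm(36, 7) = 252: x ≡ 13 (mod 252).
  Combine with x ≡ 1 (mod 17); new modulus lcm = 4284.
    Write x = 13 + 252·t and substitute into x ≡ 1 (mod 17): 252·t ≡ 1 − 13 = -12 (mod 17).
    Reduce coefficients mod 17: 14·t ≡ 5 (mod 17).
    The inverse of 14 mod 17 is 11 (since 14·11 = 154 = 9·17 + 1), so t ≡ 11·5 = 55 ≡ 4 (mod 17).
    Then x = 13 + 252·4 = 1021, valid modulo lcm(252, 17) = 4284: x ≡ 1021 (mod 4284).
  Combine with x ≡ 3 (mod 11); new modulus lcm = 47124.
    Write x = 1021 + 4284·t and substitute into x ≡ 3 (mod 11): 4284·t ≡ 3 − 1021 = -1018 (mod 11).
    Reduce coefficients mod 11: 5·t ≡ 5 (mod 11).
    The inverse of 5 mod 11 is 9 (since 5·9 = 45 = 4·11 + 1), so t ≡ 9·5 = 45 ≡ 1 (mod 11).
    Then x = 1021 + 4284·1 = 5305, valid modulo lcm(4284, 11) = 47124: x ≡ 5305 (mod 47124).
Verify against each original: 5305 mod 9 = 4, 5305 mod 4 = 1, 5305 mod 7 = 6, 5305 mod 17 = 1, 5305 mod 11 = 3.

x ≡ 5305 (mod 47124).


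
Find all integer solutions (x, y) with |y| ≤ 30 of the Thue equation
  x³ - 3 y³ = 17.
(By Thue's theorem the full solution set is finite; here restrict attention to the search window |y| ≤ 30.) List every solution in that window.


The equation is x³ - 3y³ = 17. For fixed y, x³ = 3·y³ + 17, so a solution requires the RHS to be a perfect cube.
Strategy: iterate y from -30 to 30, compute RHS = 3·y³ + 17, and check whether it is a (positive or negative) perfect cube.
Check small values of y:
  y = 0: RHS = 17 is not a perfect cube.
  y = 1: RHS = 20 is not a perfect cube.
  y = -1: RHS = 14 is not a perfect cube.
  y = 2: RHS = 41 is not a perfect cube.
  y = -2: RHS = -7 is not a perfect cube.
  y = 3: RHS = 98 is not a perfect cube.
  y = -3: RHS = -64 = (-4)³ ⇒ x = -4 works.
Continuing the search up to |y| = 30 finds no further solutions beyond those listed.
Collected solutions: (-4, -3).

Solutions (with |y| ≤ 30): (-4, -3).


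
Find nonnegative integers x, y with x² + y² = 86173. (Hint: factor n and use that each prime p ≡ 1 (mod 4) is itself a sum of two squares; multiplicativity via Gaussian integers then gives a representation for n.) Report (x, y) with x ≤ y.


Step 1: Factor n = 86173 = 17 · 37 · 137.
Step 2: Check the mod-4 condition on each prime factor: 17 ≡ 1 (mod 4), exponent 1; 37 ≡ 1 (mod 4), exponent 1; 137 ≡ 1 (mod 4), exponent 1.
All primes ≡ 3 (mod 4) appear to even exponent (or don't appear), so by the two-squares theorem n IS expressible as a sum of two squares.
Step 3: Build a representation. Here n = 17 · 37 · 137 is a product of primes ≡ 1 (mod 4). Each prime p ≡ 1 (mod 4) is itself a sum of two squares; find a² by testing p − a² for a perfect square:
  17: 17 − 1² = 16 = 4² ⇒ 17 = 1² + 4².
  37: 37 − 1² = 36 = 6² ⇒ 37 = 1² + 6².
  137: 137 − 1² = 136, 137 − 2² = 133, 137 − 3² = 128, 137 − 4² = 121 = 11² ⇒ 137 = 4² + 11².
  Combine using the Brahmagupta–Fibonacci identity (a² + b²)(c² + d²) = (ac − bd)² + (ad + bc)² = (ac + bd)² + (ad − bc)²:
  17 · 37 = 629: from (1² + 4²)(1² + 6²), take (1·1 − 4·6, 1·6 + 4·1) = (1 − 24, 6 + 4) = (-23, 10); dropping signs (only squares matter) gives (23, 10); check 23² + 10² = 529 + 100 = 629 ✓.
  629 · 137 = 86173: from (23² + 10²)(4² + 11²), take (23·4 − 10·11, 23·11 + 10·4) = (92 − 110, 253 + 40) = (-18, 293); dropping signs (only squares matter) gives (18, 293); check 18² + 293² = 324 + 85849 = 86173 ✓.
Step 4: Order so x ≤ y and verify: 18² + 293² = 324 + 85849 = 86173 = n. ✓

n = 86173 = 18² + 293² (one valid representation with x ≤ y).


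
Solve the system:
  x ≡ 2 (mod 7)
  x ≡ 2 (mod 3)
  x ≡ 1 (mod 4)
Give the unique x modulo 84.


Moduli 7, 3, 4 are pairwise coprime; by CRT there is a unique solution modulo M = 7 · 3 · 4 = 84.
Solve pairwise, accumulating the modulus:
  Start with x ≡ 2 (mod 7).
  Combine with x ≡ 2 (mod 3): since gcd(7, 3) = 1, we get a unique residue mod 21.
    Write x = 2 + 7·t and substitute into x ≡ 2 (mod 3): 7·t ≡ 2 − 2 = 0 (mod 3).
    Reduce coefficients mod 3: 1·t ≡ 0 (mod 3).
    So t ≡ 0 (mod 3).
    Then x = 2 + 7·0 = 2, valid modulo lcm(7, 3) = 21: x ≡ 2 (mod 21).
  Combine with x ≡ 1 (mod 4): since gcd(21, 4) = 1, we get a unique residue mod 84.
    Write x = 2 + 21·t and substitute into x ≡ 1 (mod 4): 21·t ≡ 1 − 2 = -1 (mod 4).
    Reduce coefficients mod 4: 1·t ≡ 3 (mod 4).
    So t ≡ 3 (mod 4).
    Then x = 2 + 21·3 = 65, valid modulo lcm(21, 4) = 84: x ≡ 65 (mod 84).
Verify: 65 mod 7 = 2 ✓, 65 mod 3 = 2 ✓, 65 mod 4 = 1 ✓.

x ≡ 65 (mod 84).


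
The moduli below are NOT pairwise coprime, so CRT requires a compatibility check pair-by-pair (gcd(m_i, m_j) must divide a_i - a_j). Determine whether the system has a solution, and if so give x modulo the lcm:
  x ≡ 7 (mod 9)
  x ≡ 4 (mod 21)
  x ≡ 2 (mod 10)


Moduli 9, 21, 10 are not pairwise coprime, so CRT works modulo lcm(m_i) when all pairwise compatibility conditions hold.
Pairwise compatibility: gcd(m_i, m_j) must divide a_i - a_j for every pair.
Merge one congruence at a time:
  Start: x ≡ 7 (mod 9).
  Combine with x ≡ 4 (mod 21): gcd(9, 21) = 3; 4 - 7 = -3, which IS divisible by 3, so compatible.
    Write x = 7 + 9·t and substitute into x ≡ 4 (mod 21): 9·t ≡ 4 − 7 = -3 (mod 21).
    Divide the congruence (and modulus) by g = 3: 3·t ≡ -1 (mod 7).
    Reduce coefficients mod 7: 3·t ≡ 6 (mod 7).
    The inverse of 3 mod 7 is 5 (since 3·5 = 15 = 2·7 + 1), so t ≡ 5·6 = 30 ≡ 2 (mod 7).
    Then x = 7 + 9·2 = 25, valid modulo lcm(9, 21) = 63: x ≡ 25 (mod 63).
  Combine with x ≡ 2 (mod 10): gcd(63, 10) = 1; 2 - 25 = -23, which IS divisible by 1, so compatible.
    Write x = 25 + 63·t and substitute into x ≡ 2 (mod 10): 63·t ≡ 2 − 25 = -23 (mod 10).
    Reduce coefficients mod 10: 3·t ≡ 7 (mod 10).
    The inverse of 3 mod 10 is 7 (since 3·7 = 21 = 2·10 + 1), so t ≡ 7·7 = 49 ≡ 9 (mod 10).
    Then x = 25 + 63·9 = 592, valid modulo lcm(63, 10) = 630: x ≡ 592 (mod 630).
Verify: 592 mod 9 = 7, 592 mod 21 = 4, 592 mod 10 = 2.

x ≡ 592 (mod 630).


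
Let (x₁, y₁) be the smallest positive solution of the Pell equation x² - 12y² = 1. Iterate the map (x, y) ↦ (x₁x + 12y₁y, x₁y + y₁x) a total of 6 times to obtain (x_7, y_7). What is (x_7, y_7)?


Step 1: Find the fundamental solution (x₁, y₁) of x² - 12y² = 1.
  Expand √12 as a continued fraction. a₀ = ⌊√12⌋ = 3; iterate m_{k+1} = d_k·a_k − m_k, d_{k+1} = (12 − m_{k+1}²)/d_k, a_{k+1} = ⌊(a₀ + m_{k+1})/d_{k+1}⌋ (starting m₀ = 0, d₀ = 1), with convergents p_k = a_k·p_{k-1} + p_{k-2}, q_k = a_k·q_{k-1} + q_{k-2} (p₋₁ = 1, q₋₁ = 0):
  k = 0: a₀ = 3; p₀/q₀ = 3/1; p₀² − 12·q₀² = 9 − 12 = -3.
  k = 1: m = 3, d = 3, a = ⌊(3 + 3)/3⌋ = 2; p/q = (2·3 + 1)/(2·1 + 0) = 7/2; p² − 12·q² = 49 − 48 = 1.
  The first convergent with p² − 12·q² = 1 gives the fundamental solution (x₁, y₁) = (7, 2).
Step 2: Apply the recurrence (x_{n+1}, y_{n+1}) = (x₁x_n + 12y₁y_n, x₁y_n + y₁x_n) repeatedly.
  From (x_1, y_1) = (7, 2): x_2 = 7·7 + 12·2·2 = 97; y_2 = 7·2 + 2·7 = 28.
  From (x_2, y_2) = (97, 28): x_3 = 7·97 + 12·2·28 = 1351; y_3 = 7·28 + 2·97 = 390.
  From (x_3, y_3) = (1351, 390): x_4 = 7·1351 + 12·2·390 = 18817; y_4 = 7·390 + 2·1351 = 5432.
  From (x_4, y_4) = (18817, 5432): x_5 = 7·18817 + 12·2·5432 = 262087; y_5 = 7·5432 + 2·18817 = 75658.
  From (x_5, y_5) = (262087, 75658): x_6 = 7·262087 + 12·2·75658 = 3650401; y_6 = 7·75658 + 2·262087 = 1053780.
  From (x_6, y_6) = (3650401, 1053780): x_7 = 7·3650401 + 12·2·1053780 = 50843527; y_7 = 7·1053780 + 2·3650401 = 14677262.
Step 3: Verify x_7² - 12·y_7² = 2585064237799729 - 2585064237799728 = 1 (should be 1). ✓

(x_1, y_1) = (7, 2); (x_7, y_7) = (50843527, 14677262).
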